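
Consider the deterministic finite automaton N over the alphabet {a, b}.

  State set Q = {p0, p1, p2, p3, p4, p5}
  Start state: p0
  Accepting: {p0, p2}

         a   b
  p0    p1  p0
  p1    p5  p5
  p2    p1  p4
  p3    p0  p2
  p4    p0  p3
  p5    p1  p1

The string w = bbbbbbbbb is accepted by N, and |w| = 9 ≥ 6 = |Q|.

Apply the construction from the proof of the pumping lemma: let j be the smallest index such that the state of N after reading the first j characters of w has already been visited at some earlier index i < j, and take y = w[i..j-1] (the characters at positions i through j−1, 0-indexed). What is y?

b

Run of N on w = b b b b b b b b b:
  step 0: p0  (start)
  step 1: p0  (read b: p0→p0)   ← first repeat (p0 seen earlier)
  step 2: p0  (read b: p0→p0)
  step 3: p0  (read b: p0→p0)
  step 4: p0  (read b: p0→p0)
  step 5: p0  (read b: p0→p0)
  step 6: p0  (read b: p0→p0)
  step 7: p0  (read b: p0→p0)
  step 8: p0  (read b: p0→p0)
  step 9: p0  (read b: p0→p0)

So i = 0, j = 1, giving x = w[0:0] = ε, y = w[0:1] = b, z = w[1:9] = bbbbbbbb.
Check: |xy| = 1 ≤ 6 and |y| = 1 ≥ 1. Reading y takes N from p0 back to p0, so every xyⁱz is accepted.
Pumping length from the standard proof: p = 6 (the number of states). The repeated state found above gives |xy| = j ≤ 6 and |y| = j − i ≥ 1.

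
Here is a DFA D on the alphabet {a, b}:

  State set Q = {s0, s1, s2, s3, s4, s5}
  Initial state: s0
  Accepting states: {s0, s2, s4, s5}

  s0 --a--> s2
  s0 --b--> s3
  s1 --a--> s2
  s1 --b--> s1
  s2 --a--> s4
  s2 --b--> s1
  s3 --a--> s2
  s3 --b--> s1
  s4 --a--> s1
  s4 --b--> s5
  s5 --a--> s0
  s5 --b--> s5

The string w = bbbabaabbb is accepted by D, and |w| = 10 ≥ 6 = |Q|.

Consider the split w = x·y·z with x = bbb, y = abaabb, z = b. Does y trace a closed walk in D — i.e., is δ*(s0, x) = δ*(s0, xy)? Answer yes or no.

no

Run of D on the first 9 characters of w = b b b a b a a b b:
  step 0: s0  (start)
  step 1: s3  (read b: s0→s3)
  step 2: s1  (read b: s3→s1)
  step 3: s1  (read b: s1→s1)
  step 4: s2  (read a: s1→s2)
  step 5: s1  (read b: s2→s1)
  step 6: s2  (read a: s1→s2)
  step 7: s4  (read a: s2→s4)
  step 8: s5  (read b: s4→s5)
  step 9: s5  (read b: s5→s5)

After x (step 3): s1. After xy (step 9): s5.
They differ (s1 ≠ s5), so y is not a cycle from the state after x; this split is not the one the pumping-lemma construction produces, and pumping y need not keep the string in L(D).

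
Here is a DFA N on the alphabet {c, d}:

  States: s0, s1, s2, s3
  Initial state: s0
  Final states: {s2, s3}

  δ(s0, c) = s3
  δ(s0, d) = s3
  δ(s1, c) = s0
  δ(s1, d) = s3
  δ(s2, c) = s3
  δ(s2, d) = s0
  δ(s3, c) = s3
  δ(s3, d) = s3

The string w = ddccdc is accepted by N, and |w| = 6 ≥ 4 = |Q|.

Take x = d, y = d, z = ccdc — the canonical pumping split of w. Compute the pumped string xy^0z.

dccdc

xy⁰z = xz = d·ccdc = dccdc.
Reading y = d takes N from s3 back to s3, so after x the machine is still in s3, and z then leads to the accepting state s3. Hence dccdc ∈ L(N).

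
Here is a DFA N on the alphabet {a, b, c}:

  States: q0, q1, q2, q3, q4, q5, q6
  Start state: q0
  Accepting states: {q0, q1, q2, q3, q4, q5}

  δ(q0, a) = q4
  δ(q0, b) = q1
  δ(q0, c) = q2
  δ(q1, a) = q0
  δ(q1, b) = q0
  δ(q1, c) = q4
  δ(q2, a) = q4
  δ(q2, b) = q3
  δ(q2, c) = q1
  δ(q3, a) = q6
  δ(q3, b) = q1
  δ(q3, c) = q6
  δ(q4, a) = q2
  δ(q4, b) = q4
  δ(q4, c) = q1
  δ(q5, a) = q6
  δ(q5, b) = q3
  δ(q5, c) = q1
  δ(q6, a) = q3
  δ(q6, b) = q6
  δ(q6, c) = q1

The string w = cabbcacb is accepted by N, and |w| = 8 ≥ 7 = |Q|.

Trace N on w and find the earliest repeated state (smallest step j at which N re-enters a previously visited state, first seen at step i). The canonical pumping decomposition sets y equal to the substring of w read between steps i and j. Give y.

b

Run of N on w = c a b b c a c b:
  step 0: q0  (start)
  step 1: q2  (read c: q0→q2)
  step 2: q4  (read a: q2→q4)
  step 3: q4  (read b: q4→q4)   ← first repeat (q4 seen earlier)
  step 4: q4  (read b: q4→q4)
  step 5: q1  (read c: q4→q1)
  step 6: q0  (read a: q1→q0)
  step 7: q2  (read c: q0→q2)
  step 8: q3  (read b: q2→q3)

So i = 2, j = 3, giving x = w[0:2] = ca, y = w[2:3] = b, z = w[3:8] = bcacb.
Check: |xy| = 3 ≤ 7 and |y| = 1 ≥ 1. Reading y takes N from q4 back to q4, so every xyⁱz is accepted.
With |Q| = 7, pigeonhole forces a state repeat no later than step 7; the substring read between the first and second visits to that state can be pumped.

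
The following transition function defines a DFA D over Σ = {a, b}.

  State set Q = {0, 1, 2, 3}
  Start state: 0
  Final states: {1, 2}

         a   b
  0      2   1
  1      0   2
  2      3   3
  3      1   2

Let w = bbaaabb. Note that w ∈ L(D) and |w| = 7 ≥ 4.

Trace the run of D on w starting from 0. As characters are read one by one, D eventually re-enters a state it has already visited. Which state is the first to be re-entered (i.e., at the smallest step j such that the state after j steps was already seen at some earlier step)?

1

Run of D on w = b b a a a b b:
  step 0: 0  (start)
  step 1: 1  (read b: 0→1)
  step 2: 2  (read b: 1→2)
  step 3: 3  (read a: 2→3)
  step 4: 1  (read a: 3→1)   ← first repeat (1 seen earlier)
  step 5: 0  (read a: 1→0)
  step 6: 1  (read b: 0→1)
  step 7: 2  (read b: 1→2)

The earliest repeat is at step j = 4: D is in 1, which it already visited at step i = 1.
The DFA has 4 states, so the proof of the pumping lemma guarantees a repeated state among the first 4+1 visited; the segment between the two visits is the pumpable y.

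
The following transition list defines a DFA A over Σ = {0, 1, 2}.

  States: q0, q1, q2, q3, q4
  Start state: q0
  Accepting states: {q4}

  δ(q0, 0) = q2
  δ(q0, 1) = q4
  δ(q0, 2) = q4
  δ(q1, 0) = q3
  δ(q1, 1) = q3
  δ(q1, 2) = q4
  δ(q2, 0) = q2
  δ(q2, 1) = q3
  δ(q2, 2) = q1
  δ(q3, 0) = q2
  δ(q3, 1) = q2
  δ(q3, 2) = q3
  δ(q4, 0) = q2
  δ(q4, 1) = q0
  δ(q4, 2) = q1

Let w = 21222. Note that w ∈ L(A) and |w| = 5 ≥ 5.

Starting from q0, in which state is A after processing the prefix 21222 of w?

q4

State sequence: q0 -2-> q4 -1-> q0 -2-> q4 -2-> q1 -2-> q4

After reading 5 characters, A is in state q4.
(This kind of state-tracing is the core of the pumping-lemma construction: with 5 states, pigeonhole forces a repeat within the first 5 steps.)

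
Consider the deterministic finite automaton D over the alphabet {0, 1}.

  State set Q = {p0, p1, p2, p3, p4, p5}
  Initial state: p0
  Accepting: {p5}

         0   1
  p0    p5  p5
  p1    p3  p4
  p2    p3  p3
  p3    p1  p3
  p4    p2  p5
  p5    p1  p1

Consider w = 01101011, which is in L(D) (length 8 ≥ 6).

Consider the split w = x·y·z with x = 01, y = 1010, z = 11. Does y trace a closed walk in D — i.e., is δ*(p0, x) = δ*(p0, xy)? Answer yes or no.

yes

Run of D on the first 6 characters of w = 0 1 1 0 1 0:
  step 0: p0  (start)
  step 1: p5  (read 0: p0→p5)
  step 2: p1  (read 1: p5→p1)
  step 3: p4  (read 1: p1→p4)
  step 4: p2  (read 0: p4→p2)
  step 5: p3  (read 1: p2→p3)
  step 6: p1  (read 0: p3→p1)

After x (step 2): p1. After xy (step 6): p1.
They match, so y = 1010 drives D around a cycle from p1 back to itself; pumping y any number of times keeps D in p1 before reading z, and xyⁱz ∈ L(D) for every i ≥ 0.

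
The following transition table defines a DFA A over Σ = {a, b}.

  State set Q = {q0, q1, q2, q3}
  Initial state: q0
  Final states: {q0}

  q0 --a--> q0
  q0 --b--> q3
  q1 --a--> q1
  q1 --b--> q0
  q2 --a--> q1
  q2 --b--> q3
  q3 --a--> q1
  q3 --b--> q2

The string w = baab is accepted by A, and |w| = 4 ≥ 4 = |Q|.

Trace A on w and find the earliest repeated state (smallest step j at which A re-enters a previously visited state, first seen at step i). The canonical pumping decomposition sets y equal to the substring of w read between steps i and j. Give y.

Run of A on w = b a a b:
  step 0: q0  (start)
  step 1: q3  (read b: q0→q3)
  step 2: q1  (read a: q3→q1)
  step 3: q1  (read a: q1→q1)   ← first repeat (q1 seen earlier)
  step 4: q0  (read b: q1→q0)

So i = 2, j = 3, giving x = w[0:2] = ba, y = w[2:3] = a, z = w[3:4] = b.
Check: |xy| = 3 ≤ 4 and |y| = 1 ≥ 1. Reading y takes A from q1 back to q1, so every xyⁱz is accepted.

a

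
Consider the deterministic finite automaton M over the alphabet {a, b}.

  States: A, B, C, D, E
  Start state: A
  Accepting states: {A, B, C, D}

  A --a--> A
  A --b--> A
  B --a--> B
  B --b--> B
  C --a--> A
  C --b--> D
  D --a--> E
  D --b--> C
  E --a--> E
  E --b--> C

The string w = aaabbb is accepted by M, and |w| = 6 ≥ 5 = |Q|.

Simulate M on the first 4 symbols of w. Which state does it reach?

Run of M on the first 4 characters of w = a a a b:
  step 0: A  (start)
  step 1: A  (read a: A→A)
  step 2: A  (read a: A→A)
  step 3: A  (read a: A→A)
  step 4: A  (read b: A→A)

After reading 4 characters, M is in state A.
(This kind of state-tracing is the core of the pumping-lemma construction: with 5 states, pigeonhole forces a repeat within the first 5 steps.)

A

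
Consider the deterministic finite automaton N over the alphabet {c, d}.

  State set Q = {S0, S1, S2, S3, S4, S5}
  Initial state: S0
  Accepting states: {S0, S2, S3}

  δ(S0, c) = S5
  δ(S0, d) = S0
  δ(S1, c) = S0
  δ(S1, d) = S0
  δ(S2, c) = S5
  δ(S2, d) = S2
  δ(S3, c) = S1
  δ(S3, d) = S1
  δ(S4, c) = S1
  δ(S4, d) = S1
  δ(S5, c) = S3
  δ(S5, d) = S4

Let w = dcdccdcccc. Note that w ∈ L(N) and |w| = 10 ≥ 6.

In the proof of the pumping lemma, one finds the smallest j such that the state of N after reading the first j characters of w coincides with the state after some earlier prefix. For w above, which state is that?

S0

State sequence: S0 -d-> S0 -c-> S5 -d-> S4 -c-> S1 -c-> S0 -d-> S0 -c-> S5 -c-> S3 -c-> S1 -c-> S0
First repeat at step 1: S0 was already visited.

The earliest repeat is at step j = 1: N is in S0, which it already visited at step i = 0.
With |Q| = 6, pigeonhole forces a state repeat no later than step 6; the substring read between the first and second visits to that state can be pumped.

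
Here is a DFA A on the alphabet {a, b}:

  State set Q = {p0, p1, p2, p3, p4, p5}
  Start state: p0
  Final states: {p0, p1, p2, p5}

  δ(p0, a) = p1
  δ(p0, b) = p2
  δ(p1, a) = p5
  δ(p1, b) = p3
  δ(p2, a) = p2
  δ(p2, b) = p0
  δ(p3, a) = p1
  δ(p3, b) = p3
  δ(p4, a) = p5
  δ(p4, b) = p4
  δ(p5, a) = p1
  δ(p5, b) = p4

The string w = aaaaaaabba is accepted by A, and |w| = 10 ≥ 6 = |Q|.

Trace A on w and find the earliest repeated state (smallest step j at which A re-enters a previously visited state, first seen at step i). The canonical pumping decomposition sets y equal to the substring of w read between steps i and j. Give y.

aa

Run of A on w = a a a a a a a b b a:
  step 0: p0  (start)
  step 1: p1  (read a: p0→p1)
  step 2: p5  (read a: p1→p5)
  step 3: p1  (read a: p5→p1)   ← first repeat (p1 seen earlier)
  step 4: p5  (read a: p1→p5)
  step 5: p1  (read a: p5→p1)
  step 6: p5  (read a: p1→p5)
  step 7: p1  (read a: p5→p1)
  step 8: p3  (read b: p1→p3)
  step 9: p3  (read b: p3→p3)
  step 10: p1  (read a: p3→p1)

So i = 1, j = 3, giving x = w[0:1] = a, y = w[1:3] = aa, z = w[3:10] = aaaabba.
Check: |xy| = 3 ≤ 6 and |y| = 2 ≥ 1. Reading y takes A from p1 back to p1, so every xyⁱz is accepted.
Since A has 6 states, any run of length ≥ 6 visits 6+1 states, so by pigeonhole some state repeats within the first 6 steps — that repeat gives the pumpable loop.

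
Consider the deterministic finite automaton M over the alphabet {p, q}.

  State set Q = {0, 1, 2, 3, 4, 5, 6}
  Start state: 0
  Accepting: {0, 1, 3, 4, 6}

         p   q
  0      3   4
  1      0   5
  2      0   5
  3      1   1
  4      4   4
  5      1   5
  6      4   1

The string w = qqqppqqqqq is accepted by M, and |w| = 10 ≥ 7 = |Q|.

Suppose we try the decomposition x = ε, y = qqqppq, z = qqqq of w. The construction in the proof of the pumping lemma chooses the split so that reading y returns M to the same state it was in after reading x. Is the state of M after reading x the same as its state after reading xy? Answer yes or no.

no

State sequence: 0 -q-> 4 -q-> 4 -q-> 4 -p-> 4 -p-> 4 -q-> 4

After x (step 0): 0. After xy (step 6): 4.
They differ (0 ≠ 4), so y is not a cycle from the state after x; this split is not the one the pumping-lemma construction produces, and pumping y need not keep the string in L(M).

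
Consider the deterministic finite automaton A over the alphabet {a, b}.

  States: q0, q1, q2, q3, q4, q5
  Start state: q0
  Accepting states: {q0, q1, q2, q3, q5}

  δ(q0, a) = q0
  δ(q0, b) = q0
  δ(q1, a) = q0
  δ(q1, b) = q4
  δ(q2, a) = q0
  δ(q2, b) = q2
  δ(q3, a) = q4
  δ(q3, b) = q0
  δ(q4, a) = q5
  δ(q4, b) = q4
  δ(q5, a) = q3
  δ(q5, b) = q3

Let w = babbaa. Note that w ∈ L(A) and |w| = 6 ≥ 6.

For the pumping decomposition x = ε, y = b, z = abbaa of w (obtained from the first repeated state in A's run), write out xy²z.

bbabbaa

xy^2z = ε·b·b·abbaa = bbabbaa.
Reading y = b takes A from q0 back to q0, so after x·y·y the machine is still in q0, and z then leads to the accepting state q0. Hence bbabbaa ∈ L(A).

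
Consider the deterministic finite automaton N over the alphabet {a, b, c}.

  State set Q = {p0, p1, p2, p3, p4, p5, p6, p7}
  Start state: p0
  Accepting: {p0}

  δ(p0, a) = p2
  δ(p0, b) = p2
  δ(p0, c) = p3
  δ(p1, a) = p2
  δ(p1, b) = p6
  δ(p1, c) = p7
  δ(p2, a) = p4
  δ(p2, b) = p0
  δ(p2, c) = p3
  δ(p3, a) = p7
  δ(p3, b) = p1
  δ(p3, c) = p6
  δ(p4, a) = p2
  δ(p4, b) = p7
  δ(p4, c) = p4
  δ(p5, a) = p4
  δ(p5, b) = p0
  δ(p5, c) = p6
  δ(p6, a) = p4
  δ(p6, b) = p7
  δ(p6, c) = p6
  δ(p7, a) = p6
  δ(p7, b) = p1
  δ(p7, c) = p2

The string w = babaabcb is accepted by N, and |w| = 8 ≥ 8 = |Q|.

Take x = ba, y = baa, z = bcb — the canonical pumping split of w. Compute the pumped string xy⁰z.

xy⁰z = xz = ba·bcb = babcb.
Reading y = baa takes N from p4 back to p4, so after x the machine is still in p4, and z then leads to the accepting state p0. Hence babcb ∈ L(N).

babcb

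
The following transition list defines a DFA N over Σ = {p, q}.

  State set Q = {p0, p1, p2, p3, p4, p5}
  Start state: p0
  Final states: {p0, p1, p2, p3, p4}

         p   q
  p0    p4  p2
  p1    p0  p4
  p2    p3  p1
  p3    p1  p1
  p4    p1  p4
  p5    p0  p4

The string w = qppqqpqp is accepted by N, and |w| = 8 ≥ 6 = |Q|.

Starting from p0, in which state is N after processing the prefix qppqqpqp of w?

State sequence: p0 -q-> p2 -p-> p3 -p-> p1 -q-> p4 -q-> p4 -p-> p1 -q-> p4 -p-> p1

After reading 8 characters, N is in state p1.

p1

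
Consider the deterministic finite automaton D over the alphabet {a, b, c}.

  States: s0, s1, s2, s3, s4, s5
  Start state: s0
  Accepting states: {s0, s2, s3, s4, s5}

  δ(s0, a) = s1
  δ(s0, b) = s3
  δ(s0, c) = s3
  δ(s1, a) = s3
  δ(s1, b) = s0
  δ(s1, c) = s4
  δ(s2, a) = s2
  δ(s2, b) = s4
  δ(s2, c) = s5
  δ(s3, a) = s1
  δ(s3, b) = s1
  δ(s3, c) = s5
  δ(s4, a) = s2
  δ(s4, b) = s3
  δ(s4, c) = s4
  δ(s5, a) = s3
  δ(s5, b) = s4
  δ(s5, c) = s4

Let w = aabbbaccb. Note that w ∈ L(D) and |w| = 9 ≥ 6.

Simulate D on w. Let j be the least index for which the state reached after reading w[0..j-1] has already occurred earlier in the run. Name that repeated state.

Run of D on w = a a b b b a c c b:
  step 0: s0  (start)
  step 1: s1  (read a: s0→s1)
  step 2: s3  (read a: s1→s3)
  step 3: s1  (read b: s3→s1)   ← first repeat (s1 seen earlier)
  step 4: s0  (read b: s1→s0)
  step 5: s3  (read b: s0→s3)
  step 6: s1  (read a: s3→s1)
  step 7: s4  (read c: s1→s4)
  step 8: s4  (read c: s4→s4)
  step 9: s3  (read b: s4→s3)

The earliest repeat is at step j = 3: D is in s1, which it already visited at step i = 1.
Since D has 6 states, any run of length ≥ 6 visits 6+1 states, so by pigeonhole some state repeats within the first 6 steps — that repeat gives the pumpable loop.

s1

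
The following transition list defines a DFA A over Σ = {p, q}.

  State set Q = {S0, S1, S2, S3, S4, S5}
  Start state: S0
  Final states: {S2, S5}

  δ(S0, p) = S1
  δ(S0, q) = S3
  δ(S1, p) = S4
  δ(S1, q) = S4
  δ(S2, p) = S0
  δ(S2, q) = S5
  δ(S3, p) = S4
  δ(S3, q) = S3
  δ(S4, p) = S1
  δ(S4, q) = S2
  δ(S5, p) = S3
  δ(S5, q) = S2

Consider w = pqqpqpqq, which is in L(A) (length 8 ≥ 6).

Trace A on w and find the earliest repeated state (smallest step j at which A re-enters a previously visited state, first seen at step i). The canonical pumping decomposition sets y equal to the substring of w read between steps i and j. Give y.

pqqp

State sequence: S0 -p-> S1 -q-> S4 -q-> S2 -p-> S0 -q-> S3 -p-> S4 -q-> S2 -q-> S5
First repeat at step 4: S0 was already visited.

So i = 0, j = 4, giving x = w[0:0] = ε, y = w[0:4] = pqqp, z = w[4:8] = qpqq.
Check: |xy| = 4 ≤ 6 and |y| = 4 ≥ 1. Reading y takes A from S0 back to S0, so every xyⁱz is accepted.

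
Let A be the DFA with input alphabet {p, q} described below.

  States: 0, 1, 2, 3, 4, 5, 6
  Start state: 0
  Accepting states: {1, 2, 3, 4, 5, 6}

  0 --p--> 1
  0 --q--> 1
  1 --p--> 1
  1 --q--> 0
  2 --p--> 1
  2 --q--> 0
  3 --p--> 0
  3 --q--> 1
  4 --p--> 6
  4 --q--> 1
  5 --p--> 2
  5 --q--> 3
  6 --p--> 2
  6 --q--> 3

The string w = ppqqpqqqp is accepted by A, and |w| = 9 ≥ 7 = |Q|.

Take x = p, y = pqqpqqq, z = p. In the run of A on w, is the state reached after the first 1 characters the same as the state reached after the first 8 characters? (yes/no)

no

State sequence: 0 -p-> 1 -p-> 1 -q-> 0 -q-> 1 -p-> 1 -q-> 0 -q-> 1 -q-> 0

After x (step 1): 1. After xy (step 8): 0.
They differ (1 ≠ 0), so y is not a cycle from the state after x; this split is not the one the pumping-lemma construction produces, and pumping y need not keep the string in L(A).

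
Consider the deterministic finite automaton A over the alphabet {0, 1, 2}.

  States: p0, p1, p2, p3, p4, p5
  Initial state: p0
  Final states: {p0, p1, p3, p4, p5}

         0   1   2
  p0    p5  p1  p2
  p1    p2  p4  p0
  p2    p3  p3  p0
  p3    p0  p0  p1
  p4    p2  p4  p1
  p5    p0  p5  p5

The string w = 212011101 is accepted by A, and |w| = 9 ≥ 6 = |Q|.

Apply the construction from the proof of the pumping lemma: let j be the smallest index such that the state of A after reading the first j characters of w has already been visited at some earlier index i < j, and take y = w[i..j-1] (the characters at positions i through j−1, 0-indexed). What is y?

Run of A on w = 2 1 2 0 1 1 1 0 1:
  step 0: p0  (start)
  step 1: p2  (read 2: p0→p2)
  step 2: p3  (read 1: p2→p3)
  step 3: p1  (read 2: p3→p1)
  step 4: p2  (read 0: p1→p2)   ← first repeat (p2 seen earlier)
  step 5: p3  (read 1: p2→p3)
  step 6: p0  (read 1: p3→p0)
  step 7: p1  (read 1: p0→p1)
  step 8: p2  (read 0: p1→p2)
  step 9: p3  (read 1: p2→p3)

So i = 1, j = 4, giving x = w[0:1] = 2, y = w[1:4] = 120, z = w[4:9] = 11101.
Check: |xy| = 4 ≤ 6 and |y| = 3 ≥ 1. Reading y takes A from p2 back to p2, so every xyⁱz is accepted.
Pumping length from the standard proof: p = 6 (the number of states). The repeated state found above gives |xy| = j ≤ 6 and |y| = j − i ≥ 1.

120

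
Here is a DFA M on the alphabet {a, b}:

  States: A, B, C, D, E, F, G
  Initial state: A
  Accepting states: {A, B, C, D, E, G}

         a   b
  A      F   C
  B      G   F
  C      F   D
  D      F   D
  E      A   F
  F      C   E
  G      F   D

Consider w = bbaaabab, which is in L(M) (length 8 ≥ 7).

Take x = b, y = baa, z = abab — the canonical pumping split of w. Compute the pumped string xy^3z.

bbaabaabaaabab

xy^3z = b·baa·baa·baa·abab = bbaabaabaaabab.
Reading y = baa takes M from C back to C, so after x·y·y·y the machine is still in C, and z then leads to the accepting state C. Hence bbaabaabaaabab ∈ L(M).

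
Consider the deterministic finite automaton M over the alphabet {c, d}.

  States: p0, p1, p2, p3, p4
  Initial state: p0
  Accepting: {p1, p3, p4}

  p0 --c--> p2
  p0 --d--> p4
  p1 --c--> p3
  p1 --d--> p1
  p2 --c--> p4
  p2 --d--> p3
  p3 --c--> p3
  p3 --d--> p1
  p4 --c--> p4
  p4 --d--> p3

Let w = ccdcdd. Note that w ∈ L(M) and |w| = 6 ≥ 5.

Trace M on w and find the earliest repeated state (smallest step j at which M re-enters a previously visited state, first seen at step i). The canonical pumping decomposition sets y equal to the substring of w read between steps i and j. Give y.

Run of M on w = c c d c d d:
  step 0: p0  (start)
  step 1: p2  (read c: p0→p2)
  step 2: p4  (read c: p2→p4)
  step 3: p3  (read d: p4→p3)
  step 4: p3  (read c: p3→p3)   ← first repeat (p3 seen earlier)
  step 5: p1  (read d: p3→p1)
  step 6: p1  (read d: p1→p1)

So i = 3, j = 4, giving x = w[0:3] = ccd, y = w[3:4] = c, z = w[4:6] = dd.
Check: |xy| = 4 ≤ 5 and |y| = 1 ≥ 1. Reading y takes M from p3 back to p3, so every xyⁱz is accepted.
Pumping length from the standard proof: p = 5 (the number of states). The repeated state found above gives |xy| = j ≤ 5 and |y| = j − i ≥ 1.

c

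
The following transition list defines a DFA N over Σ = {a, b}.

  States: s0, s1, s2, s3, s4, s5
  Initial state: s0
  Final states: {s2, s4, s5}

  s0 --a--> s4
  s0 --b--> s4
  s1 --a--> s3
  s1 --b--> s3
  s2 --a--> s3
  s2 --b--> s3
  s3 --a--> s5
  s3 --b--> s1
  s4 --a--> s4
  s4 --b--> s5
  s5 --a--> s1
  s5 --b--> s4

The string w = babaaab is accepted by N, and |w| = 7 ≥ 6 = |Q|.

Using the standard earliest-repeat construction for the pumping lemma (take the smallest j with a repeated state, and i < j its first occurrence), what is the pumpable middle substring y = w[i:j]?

State sequence: s0 -b-> s4 -a-> s4 -b-> s5 -a-> s1 -a-> s3 -a-> s5 -b-> s4
First repeat at step 2: s4 was already visited.

So i = 1, j = 2, giving x = w[0:1] = b, y = w[1:2] = a, z = w[2:7] = baaab.
Check: |xy| = 2 ≤ 6 and |y| = 1 ≥ 1. Reading y takes N from s4 back to s4, so every xyⁱz is accepted.
The DFA has 6 states, so the proof of the pumping lemma guarantees a repeated state among the first 6+1 visited; the segment between the two visits is the pumpable y.

a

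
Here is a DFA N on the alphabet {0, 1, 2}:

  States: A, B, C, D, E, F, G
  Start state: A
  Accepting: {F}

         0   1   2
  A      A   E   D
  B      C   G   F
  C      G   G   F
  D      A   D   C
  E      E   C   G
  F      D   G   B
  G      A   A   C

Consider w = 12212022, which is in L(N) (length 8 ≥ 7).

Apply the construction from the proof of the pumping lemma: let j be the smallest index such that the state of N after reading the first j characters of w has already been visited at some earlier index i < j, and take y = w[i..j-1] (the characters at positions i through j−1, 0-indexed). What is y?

21

State sequence: A -1-> E -2-> G -2-> C -1-> G -2-> C -0-> G -2-> C -2-> F
First repeat at step 4: G was already visited.

So i = 2, j = 4, giving x = w[0:2] = 12, y = w[2:4] = 21, z = w[4:8] = 2022.
Check: |xy| = 4 ≤ 7 and |y| = 2 ≥ 1. Reading y takes N from G back to G, so every xyⁱz is accepted.
Since N has 7 states, any run of length ≥ 7 visits 7+1 states, so by pigeonhole some state repeats within the first 7 steps — that repeat gives the pumpable loop.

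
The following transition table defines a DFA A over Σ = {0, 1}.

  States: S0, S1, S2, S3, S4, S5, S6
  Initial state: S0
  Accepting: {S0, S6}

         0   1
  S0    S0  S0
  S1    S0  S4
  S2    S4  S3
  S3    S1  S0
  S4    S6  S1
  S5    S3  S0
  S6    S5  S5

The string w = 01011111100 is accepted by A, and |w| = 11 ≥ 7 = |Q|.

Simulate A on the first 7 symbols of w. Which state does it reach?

Run of A on the first 7 characters of w = 0 1 0 1 1 1 1:
  step 0: S0  (start)
  step 1: S0  (read 0: S0→S0)
  step 2: S0  (read 1: S0→S0)
  step 3: S0  (read 0: S0→S0)
  step 4: S0  (read 1: S0→S0)
  step 5: S0  (read 1: S0→S0)
  step 6: S0  (read 1: S0→S0)
  step 7: S0  (read 1: S0→S0)

After reading 7 characters, A is in state S0.

S0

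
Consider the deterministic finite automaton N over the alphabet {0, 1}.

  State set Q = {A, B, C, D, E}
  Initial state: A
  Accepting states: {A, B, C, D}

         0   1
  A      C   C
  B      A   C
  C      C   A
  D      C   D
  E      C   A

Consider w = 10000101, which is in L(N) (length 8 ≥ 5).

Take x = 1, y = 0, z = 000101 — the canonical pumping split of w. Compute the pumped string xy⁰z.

xy⁰z = xz = 1·000101 = 1000101.
Reading y = 0 takes N from C back to C, so after x the machine is still in C, and z then leads to the accepting state A. Hence 1000101 ∈ L(N).

1000101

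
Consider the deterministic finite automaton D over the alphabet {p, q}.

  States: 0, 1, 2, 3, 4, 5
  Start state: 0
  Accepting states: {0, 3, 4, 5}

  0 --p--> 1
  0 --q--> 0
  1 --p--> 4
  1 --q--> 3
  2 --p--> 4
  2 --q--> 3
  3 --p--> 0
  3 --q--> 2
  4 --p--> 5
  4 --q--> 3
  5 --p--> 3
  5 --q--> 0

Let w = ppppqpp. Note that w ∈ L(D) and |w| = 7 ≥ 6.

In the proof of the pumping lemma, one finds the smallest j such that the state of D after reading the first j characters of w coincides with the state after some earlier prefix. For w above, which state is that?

State sequence: 0 -p-> 1 -p-> 4 -p-> 5 -p-> 3 -q-> 2 -p-> 4 -p-> 5
First repeat at step 6: 4 was already visited.

The earliest repeat is at step j = 6: D is in 4, which it already visited at step i = 2.

4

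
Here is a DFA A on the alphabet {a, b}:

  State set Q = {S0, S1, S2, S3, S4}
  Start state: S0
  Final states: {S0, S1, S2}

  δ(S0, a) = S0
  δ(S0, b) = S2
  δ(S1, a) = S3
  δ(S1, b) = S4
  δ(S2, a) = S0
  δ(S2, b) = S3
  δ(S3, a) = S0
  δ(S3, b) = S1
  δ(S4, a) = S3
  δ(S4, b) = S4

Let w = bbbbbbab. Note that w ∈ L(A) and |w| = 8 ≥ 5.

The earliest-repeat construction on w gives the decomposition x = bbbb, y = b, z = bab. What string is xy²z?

bbbbbbbab

xy^2z = bbbb·b·b·bab = bbbbbbbab.
Reading y = b takes A from S4 back to S4, so after x·y·y the machine is still in S4, and z then leads to the accepting state S1. Hence bbbbbbbab ∈ L(A).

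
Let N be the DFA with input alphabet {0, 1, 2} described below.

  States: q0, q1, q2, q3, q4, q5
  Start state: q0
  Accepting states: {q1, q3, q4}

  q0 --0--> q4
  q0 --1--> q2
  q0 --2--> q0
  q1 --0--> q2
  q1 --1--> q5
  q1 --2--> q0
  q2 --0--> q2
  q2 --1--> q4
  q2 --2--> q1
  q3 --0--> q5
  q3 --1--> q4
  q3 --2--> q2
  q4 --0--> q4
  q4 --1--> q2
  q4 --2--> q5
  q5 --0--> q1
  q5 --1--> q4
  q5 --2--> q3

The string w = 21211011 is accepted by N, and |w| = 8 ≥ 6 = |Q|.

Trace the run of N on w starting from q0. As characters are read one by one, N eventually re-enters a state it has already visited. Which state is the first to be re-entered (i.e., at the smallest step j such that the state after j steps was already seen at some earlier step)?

q0

Run of N on w = 2 1 2 1 1 0 1 1:
  step 0: q0  (start)
  step 1: q0  (read 2: q0→q0)   ← first repeat (q0 seen earlier)
  step 2: q2  (read 1: q0→q2)
  step 3: q1  (read 2: q2→q1)
  step 4: q5  (read 1: q1→q5)
  step 5: q4  (read 1: q5→q4)
  step 6: q4  (read 0: q4→q4)
  step 7: q2  (read 1: q4→q2)
  step 8: q4  (read 1: q2→q4)

The earliest repeat is at step j = 1: N is in q0, which it already visited at step i = 0.
With |Q| = 6, pigeonhole forces a state repeat no later than step 6; the substring read between the first and second visits to that state can be pumped.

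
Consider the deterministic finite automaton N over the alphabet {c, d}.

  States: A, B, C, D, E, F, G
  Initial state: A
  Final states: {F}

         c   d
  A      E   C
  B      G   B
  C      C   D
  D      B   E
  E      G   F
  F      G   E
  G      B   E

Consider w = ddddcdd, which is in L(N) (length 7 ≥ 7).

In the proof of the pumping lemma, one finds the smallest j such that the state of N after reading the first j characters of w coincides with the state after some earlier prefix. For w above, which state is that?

E

Run of N on w = d d d d c d d:
  step 0: A  (start)
  step 1: C  (read d: A→C)
  step 2: D  (read d: C→D)
  step 3: E  (read d: D→E)
  step 4: F  (read d: E→F)
  step 5: G  (read c: F→G)
  step 6: E  (read d: G→E)   ← first repeat (E seen earlier)
  step 7: F  (read d: E→F)

The earliest repeat is at step j = 6: N is in E, which it already visited at step i = 3.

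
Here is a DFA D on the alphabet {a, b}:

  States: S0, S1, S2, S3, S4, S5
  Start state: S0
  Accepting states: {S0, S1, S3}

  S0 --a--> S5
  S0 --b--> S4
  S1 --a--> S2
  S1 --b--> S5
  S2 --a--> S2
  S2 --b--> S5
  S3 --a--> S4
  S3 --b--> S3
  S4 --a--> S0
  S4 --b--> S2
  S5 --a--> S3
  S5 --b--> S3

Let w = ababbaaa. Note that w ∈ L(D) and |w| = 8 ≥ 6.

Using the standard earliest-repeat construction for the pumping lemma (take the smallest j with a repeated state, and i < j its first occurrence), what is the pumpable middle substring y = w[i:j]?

babb

Run of D on w = a b a b b a a a:
  step 0: S0  (start)
  step 1: S5  (read a: S0→S5)
  step 2: S3  (read b: S5→S3)
  step 3: S4  (read a: S3→S4)
  step 4: S2  (read b: S4→S2)
  step 5: S5  (read b: S2→S5)   ← first repeat (S5 seen earlier)
  step 6: S3  (read a: S5→S3)
  step 7: S4  (read a: S3→S4)
  step 8: S0  (read a: S4→S0)

So i = 1, j = 5, giving x = w[0:1] = a, y = w[1:5] = babb, z = w[5:8] = aaa.
Check: |xy| = 5 ≤ 6 and |y| = 4 ≥ 1. Reading y takes D from S5 back to S5, so every xyⁱz is accepted.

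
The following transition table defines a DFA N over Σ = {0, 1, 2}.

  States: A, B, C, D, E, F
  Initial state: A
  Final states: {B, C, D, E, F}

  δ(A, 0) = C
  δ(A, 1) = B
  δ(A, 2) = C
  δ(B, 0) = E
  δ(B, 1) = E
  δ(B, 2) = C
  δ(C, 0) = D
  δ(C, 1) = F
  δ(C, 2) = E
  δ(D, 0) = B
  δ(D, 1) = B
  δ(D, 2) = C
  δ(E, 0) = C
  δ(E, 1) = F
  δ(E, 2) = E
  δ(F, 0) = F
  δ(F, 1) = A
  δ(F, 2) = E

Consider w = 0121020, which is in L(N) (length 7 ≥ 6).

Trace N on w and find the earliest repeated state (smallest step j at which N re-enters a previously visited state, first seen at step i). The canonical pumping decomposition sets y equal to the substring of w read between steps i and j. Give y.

21

State sequence: A -0-> C -1-> F -2-> E -1-> F -0-> F -2-> E -0-> C
First repeat at step 4: F was already visited.

So i = 2, j = 4, giving x = w[0:2] = 01, y = w[2:4] = 21, z = w[4:7] = 020.
Check: |xy| = 4 ≤ 6 and |y| = 2 ≥ 1. Reading y takes N from F back to F, so every xyⁱz is accepted.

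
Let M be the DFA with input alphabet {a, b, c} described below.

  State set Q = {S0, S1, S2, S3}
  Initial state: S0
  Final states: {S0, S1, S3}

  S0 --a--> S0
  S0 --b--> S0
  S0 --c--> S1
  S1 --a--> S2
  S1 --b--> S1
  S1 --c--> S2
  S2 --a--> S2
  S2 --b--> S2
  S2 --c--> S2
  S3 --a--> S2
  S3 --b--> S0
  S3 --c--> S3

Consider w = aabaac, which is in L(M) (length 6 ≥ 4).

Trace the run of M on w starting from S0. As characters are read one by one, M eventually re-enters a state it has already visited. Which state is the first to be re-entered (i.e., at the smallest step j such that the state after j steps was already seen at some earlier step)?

State sequence: S0 -a-> S0 -a-> S0 -b-> S0 -a-> S0 -a-> S0 -c-> S1
First repeat at step 1: S0 was already visited.

The earliest repeat is at step j = 1: M is in S0, which it already visited at step i = 0.

S0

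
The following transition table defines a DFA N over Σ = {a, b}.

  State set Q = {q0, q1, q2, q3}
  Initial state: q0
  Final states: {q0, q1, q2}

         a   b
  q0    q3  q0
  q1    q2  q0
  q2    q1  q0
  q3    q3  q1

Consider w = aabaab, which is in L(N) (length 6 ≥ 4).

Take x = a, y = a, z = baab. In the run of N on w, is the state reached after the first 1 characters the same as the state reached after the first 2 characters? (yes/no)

State sequence: q0 -a-> q3 -a-> q3

After x (step 1): q3. After xy (step 2): q3.
They match, so y = a drives N around a cycle from q3 back to itself; pumping y any number of times keeps N in q3 before reading z, and xyⁱz ∈ L(N) for every i ≥ 0.

yes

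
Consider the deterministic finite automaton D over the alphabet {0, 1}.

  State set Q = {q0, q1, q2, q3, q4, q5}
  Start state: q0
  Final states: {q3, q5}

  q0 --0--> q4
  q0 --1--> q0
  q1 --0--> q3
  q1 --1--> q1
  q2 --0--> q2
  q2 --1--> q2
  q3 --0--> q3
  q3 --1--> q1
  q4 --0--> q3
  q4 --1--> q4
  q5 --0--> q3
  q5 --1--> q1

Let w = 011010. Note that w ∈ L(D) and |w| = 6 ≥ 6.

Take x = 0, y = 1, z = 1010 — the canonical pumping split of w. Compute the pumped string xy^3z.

01111010

xy^3z = 0·1·1·1·1010 = 01111010.
Reading y = 1 takes D from q4 back to q4, so after x·y·y·y the machine is still in q4, and z then leads to the accepting state q3. Hence 01111010 ∈ L(D).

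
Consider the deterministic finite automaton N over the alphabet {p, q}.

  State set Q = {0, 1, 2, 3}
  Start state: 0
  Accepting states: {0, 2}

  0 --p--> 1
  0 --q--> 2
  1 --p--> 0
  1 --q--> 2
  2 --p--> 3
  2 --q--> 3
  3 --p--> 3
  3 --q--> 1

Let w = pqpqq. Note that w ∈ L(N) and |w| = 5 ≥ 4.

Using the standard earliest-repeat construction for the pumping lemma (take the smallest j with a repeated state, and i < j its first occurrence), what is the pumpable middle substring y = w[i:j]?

Run of N on w = p q p q q:
  step 0: 0  (start)
  step 1: 1  (read p: 0→1)
  step 2: 2  (read q: 1→2)
  step 3: 3  (read p: 2→3)
  step 4: 1  (read q: 3→1)   ← first repeat (1 seen earlier)
  step 5: 2  (read q: 1→2)

So i = 1, j = 4, giving x = w[0:1] = p, y = w[1:4] = qpq, z = w[4:5] = q.
Check: |xy| = 4 ≤ 4 and |y| = 3 ≥ 1. Reading y takes N from 1 back to 1, so every xyⁱz is accepted.

qpq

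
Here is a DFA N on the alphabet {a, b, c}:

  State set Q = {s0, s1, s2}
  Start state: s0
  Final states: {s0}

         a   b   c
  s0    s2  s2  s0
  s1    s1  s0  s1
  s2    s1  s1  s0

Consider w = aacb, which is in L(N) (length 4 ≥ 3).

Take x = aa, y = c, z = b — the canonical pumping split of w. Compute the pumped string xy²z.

xy^2z = aa·c·c·b = aaccb.
Reading y = c takes N from s1 back to s1, so after x·y·y the machine is still in s1, and z then leads to the accepting state s0. Hence aaccb ∈ L(N).

aaccb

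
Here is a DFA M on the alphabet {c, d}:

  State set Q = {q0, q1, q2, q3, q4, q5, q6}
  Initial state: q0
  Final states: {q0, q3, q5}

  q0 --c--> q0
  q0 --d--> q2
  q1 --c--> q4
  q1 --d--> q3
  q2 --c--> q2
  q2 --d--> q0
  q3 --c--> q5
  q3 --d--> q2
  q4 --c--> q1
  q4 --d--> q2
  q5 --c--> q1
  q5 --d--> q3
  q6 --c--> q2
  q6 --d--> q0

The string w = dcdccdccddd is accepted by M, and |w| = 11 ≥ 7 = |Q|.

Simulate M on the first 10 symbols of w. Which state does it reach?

State sequence: q0 -d-> q2 -c-> q2 -d-> q0 -c-> q0 -c-> q0 -d-> q2 -c-> q2 -c-> q2 -d-> q0 -d-> q2

After reading 10 characters, M is in state q2.

q2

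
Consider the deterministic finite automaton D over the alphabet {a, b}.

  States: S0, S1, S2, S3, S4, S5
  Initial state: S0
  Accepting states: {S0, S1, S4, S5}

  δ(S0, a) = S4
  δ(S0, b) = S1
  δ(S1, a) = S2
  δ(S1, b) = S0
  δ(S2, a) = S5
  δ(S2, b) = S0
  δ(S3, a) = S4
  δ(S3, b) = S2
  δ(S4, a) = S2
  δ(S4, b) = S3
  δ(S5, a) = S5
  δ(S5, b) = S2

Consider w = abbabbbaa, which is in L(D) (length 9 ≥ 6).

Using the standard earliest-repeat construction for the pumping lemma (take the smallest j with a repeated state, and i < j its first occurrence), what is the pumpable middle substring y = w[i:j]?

Run of D on w = a b b a b b b a a:
  step 0: S0  (start)
  step 1: S4  (read a: S0→S4)
  step 2: S3  (read b: S4→S3)
  step 3: S2  (read b: S3→S2)
  step 4: S5  (read a: S2→S5)
  step 5: S2  (read b: S5→S2)   ← first repeat (S2 seen earlier)
  step 6: S0  (read b: S2→S0)
  step 7: S1  (read b: S0→S1)
  step 8: S2  (read a: S1→S2)
  step 9: S5  (read a: S2→S5)

So i = 3, j = 5, giving x = w[0:3] = abb, y = w[3:5] = ab, z = w[5:9] = bbaa.
Check: |xy| = 5 ≤ 6 and |y| = 2 ≥ 1. Reading y takes D from S2 back to S2, so every xyⁱz is accepted.

ab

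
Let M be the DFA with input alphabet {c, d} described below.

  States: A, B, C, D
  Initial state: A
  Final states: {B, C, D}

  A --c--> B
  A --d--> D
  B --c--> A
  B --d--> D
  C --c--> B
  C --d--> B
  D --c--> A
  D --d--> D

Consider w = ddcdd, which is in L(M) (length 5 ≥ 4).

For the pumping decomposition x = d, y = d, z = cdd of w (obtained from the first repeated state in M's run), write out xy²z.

dddcdd

xy^2z = d·d·d·cdd = dddcdd.
Reading y = d takes M from D back to D, so after x·y·y the machine is still in D, and z then leads to the accepting state D. Hence dddcdd ∈ L(M).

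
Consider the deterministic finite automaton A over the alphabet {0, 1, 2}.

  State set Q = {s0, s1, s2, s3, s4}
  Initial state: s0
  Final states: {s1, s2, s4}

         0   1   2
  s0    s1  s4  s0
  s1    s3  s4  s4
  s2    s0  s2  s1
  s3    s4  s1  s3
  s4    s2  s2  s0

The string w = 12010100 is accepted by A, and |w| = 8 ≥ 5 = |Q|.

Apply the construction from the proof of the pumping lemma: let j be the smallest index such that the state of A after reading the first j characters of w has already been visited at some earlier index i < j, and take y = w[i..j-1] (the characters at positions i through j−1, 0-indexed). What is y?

12

Run of A on w = 1 2 0 1 0 1 0 0:
  step 0: s0  (start)
  step 1: s4  (read 1: s0→s4)
  step 2: s0  (read 2: s4→s0)   ← first repeat (s0 seen earlier)
  step 3: s1  (read 0: s0→s1)
  step 4: s4  (read 1: s1→s4)
  step 5: s2  (read 0: s4→s2)
  step 6: s2  (read 1: s2→s2)
  step 7: s0  (read 0: s2→s0)
  step 8: s1  (read 0: s0→s1)

So i = 0, j = 2, giving x = w[0:0] = ε, y = w[0:2] = 12, z = w[2:8] = 010100.
Check: |xy| = 2 ≤ 5 and |y| = 2 ≥ 1. Reading y takes A from s0 back to s0, so every xyⁱz is accepted.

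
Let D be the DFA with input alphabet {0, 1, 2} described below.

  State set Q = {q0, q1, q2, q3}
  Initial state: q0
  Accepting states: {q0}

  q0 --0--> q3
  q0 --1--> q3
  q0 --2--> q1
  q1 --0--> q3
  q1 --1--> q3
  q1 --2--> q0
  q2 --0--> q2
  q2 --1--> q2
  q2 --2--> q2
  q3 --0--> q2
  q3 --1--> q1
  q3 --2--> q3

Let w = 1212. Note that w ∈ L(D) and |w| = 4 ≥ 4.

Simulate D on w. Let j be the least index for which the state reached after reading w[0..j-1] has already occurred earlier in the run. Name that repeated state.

q3

Run of D on w = 1 2 1 2:
  step 0: q0  (start)
  step 1: q3  (read 1: q0→q3)
  step 2: q3  (read 2: q3→q3)   ← first repeat (q3 seen earlier)
  step 3: q1  (read 1: q3→q1)
  step 4: q0  (read 2: q1→q0)

The earliest repeat is at step j = 2: D is in q3, which it already visited at step i = 1.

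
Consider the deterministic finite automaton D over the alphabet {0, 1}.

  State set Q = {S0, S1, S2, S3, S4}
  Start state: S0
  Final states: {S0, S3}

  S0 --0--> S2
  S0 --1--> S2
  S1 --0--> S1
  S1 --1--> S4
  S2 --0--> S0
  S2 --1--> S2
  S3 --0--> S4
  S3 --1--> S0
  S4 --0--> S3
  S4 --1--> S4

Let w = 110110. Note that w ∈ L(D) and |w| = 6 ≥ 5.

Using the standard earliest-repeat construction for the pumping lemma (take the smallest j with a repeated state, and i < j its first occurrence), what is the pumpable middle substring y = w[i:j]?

1

Run of D on w = 1 1 0 1 1 0:
  step 0: S0  (start)
  step 1: S2  (read 1: S0→S2)
  step 2: S2  (read 1: S2→S2)   ← first repeat (S2 seen earlier)
  step 3: S0  (read 0: S2→S0)
  step 4: S2  (read 1: S0→S2)
  step 5: S2  (read 1: S2→S2)
  step 6: S0  (read 0: S2→S0)

So i = 1, j = 2, giving x = w[0:1] = 1, y = w[1:2] = 1, z = w[2:6] = 0110.
Check: |xy| = 2 ≤ 5 and |y| = 1 ≥ 1. Reading y takes D from S2 back to S2, so every xyⁱz is accepted.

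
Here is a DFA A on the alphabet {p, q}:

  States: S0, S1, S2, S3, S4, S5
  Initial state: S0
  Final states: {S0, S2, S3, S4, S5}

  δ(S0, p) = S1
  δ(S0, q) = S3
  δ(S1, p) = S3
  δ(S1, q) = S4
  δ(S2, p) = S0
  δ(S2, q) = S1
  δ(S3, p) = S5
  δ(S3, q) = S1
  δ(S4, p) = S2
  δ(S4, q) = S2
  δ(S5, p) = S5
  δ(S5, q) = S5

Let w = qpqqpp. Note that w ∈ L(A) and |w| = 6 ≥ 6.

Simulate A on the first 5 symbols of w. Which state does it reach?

S5

Run of A on the first 5 characters of w = q p q q p:
  step 0: S0  (start)
  step 1: S3  (read q: S0→S3)
  step 2: S5  (read p: S3→S5)
  step 3: S5  (read q: S5→S5)
  step 4: S5  (read q: S5→S5)
  step 5: S5  (read p: S5→S5)

After reading 5 characters, A is in state S5.
(This kind of state-tracing is the core of the pumping-lemma construction: with 6 states, pigeonhole forces a repeat within the first 6 steps.)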